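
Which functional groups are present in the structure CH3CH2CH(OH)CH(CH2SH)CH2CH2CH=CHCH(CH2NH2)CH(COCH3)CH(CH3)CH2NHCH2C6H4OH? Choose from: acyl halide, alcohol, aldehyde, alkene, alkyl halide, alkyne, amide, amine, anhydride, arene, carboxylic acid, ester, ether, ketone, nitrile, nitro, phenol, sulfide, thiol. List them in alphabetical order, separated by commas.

alcohol, alkene, amine, arene, ketone, phenol, thiol

Working along the chain:
  CH(OH): –OH on an sp³ carbon → alcohol (secondary).
  CH(CH2SH): pendant –CH2SH → thiol.
  CH=CH: C=C double bond → alkene.
  CH(CH2NH2): pendant –CH2NH2: N on sp³ C, no adjacent C=O → amine.
  CH(COCH3): pendant –COCH3: carbonyl C bonded to two carbons → ketone.
  CH2NHCH2: C–N–C with sp³ carbons and no adjacent C=O → amine (secondary).
  C6H4OH: –OH attached directly to an aromatic ring → phenol (not alcohol); the ring itself is an arene.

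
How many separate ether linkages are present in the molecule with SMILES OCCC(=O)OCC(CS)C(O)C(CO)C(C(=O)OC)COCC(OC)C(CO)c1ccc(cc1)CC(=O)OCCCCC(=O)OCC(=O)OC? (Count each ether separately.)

Working along the chain:
  HOCH2: HO– on an sp³ carbon → alcohol.
  CH2COOCH2: –C(=O)–O–C with C on the carbonyl side → ester.
  CH(CH2SH): pendant –CH2SH → thiol.
  CH(OH): –OH on an sp³ carbon → alcohol (secondary).
  CH(CH2OH): pendant –CH2OH on an sp³ backbone C → alcohol.
  CH(COOCH3): pendant –COOCH3: carbonyl C bonded to C and –OCH3 → ester.
  CH2OCH2: C–O–C with sp³ carbons on both sides and no adjacent C=O → ether.
  CH(OCH3): pendant –OCH3: C–O–C with sp³ C, no adjacent C=O → ether.
  CH(CH2OH): pendant –CH2OH on an sp³ backbone C → alcohol.
  C6H4: para-disubstituted benzene ring → arene.
  CH2COOCH2: –C(=O)–O–C with C on the carbonyl side → ester.
  CH2COOCH2: –C(=O)–O–C with C on the carbonyl side → ester.
  COOCH3: –C(=O)OCH3: carbonyl C bonded to C and to –OCH3 → ester (not ketone + ether).
Ether appears at: CH2OCH2, CH(OCH3) → 2.

2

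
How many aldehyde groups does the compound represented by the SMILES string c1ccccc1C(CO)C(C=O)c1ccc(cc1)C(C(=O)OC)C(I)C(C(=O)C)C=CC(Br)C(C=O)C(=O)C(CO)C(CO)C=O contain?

3

Taking each segment in turn:
  C6H5: C6H5– phenyl ring → arene.
  CH(CH2OH): pendant –CH2OH on an sp³ backbone C → alcohol.
  CH(CHO): pendant –CHO: carbonyl C bonded to C and H → aldehyde.
  C6H4: para-disubstituted benzene ring → arene.
  CH(COOCH3): pendant –COOCH3: carbonyl C bonded to C and –OCH3 → ester.
  CH(I): halogen on an sp³ carbon → alkyl halide.
  CH(COCH3): pendant –COCH3: carbonyl C bonded to two carbons → ketone.
  CH=CH: C=C double bond → alkene.
  CH(Br): halogen on an sp³ carbon → alkyl halide.
  CH(CHO): pendant –CHO: carbonyl C bonded to C and H → aldehyde.
  CO: –C(=O)– with carbon on both sides → ketone.
  CH(CH2OH): pendant –CH2OH on an sp³ backbone C → alcohol.
  CH(CH2OH): pendant –CH2OH on an sp³ backbone C → alcohol.
  CHO: terminal –CHO: carbonyl C bonded to H and C → aldehyde.
Aldehyde appears at: CH(CHO), CH(CHO), CHO → 3.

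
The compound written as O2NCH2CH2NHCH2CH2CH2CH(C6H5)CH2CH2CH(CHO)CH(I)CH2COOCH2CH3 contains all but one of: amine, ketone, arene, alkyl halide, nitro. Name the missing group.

ketone

amine: present (CH2NHCH2 — C–N–C with sp³ carbons and no adjacent C=O → amine (secondary)).
nitro: present (O2NCH2 — –NO2 on carbon → nitro group).
arene: present (CH(C6H5) — pendant –C6H5: benzene ring → arene).
alkyl halide: present (CH(I) — halogen on an sp³ carbon → alkyl halide).
ketone: absent. In COOCH2CH3, the C=O is bonded to an –O–C group, which defines an ester, not a ketone. In CH(CHO), the carbonyl carbon carries an H, so it is an aldehyde, not a ketone.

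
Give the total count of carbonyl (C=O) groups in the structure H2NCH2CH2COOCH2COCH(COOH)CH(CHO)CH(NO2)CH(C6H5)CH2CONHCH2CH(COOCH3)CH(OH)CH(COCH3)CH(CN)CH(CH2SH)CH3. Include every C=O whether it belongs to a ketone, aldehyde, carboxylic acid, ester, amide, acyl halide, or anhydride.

7

CH2COOCH2: ester, 1 C=O (running total 1).
CO: ketone, 1 C=O (running total 2).
CH(COOH): carboxylic acid, 1 C=O (running total 3).
CH(CHO): aldehyde, 1 C=O (running total 4).
CH2CONHCH2: amide, 1 C=O (running total 5).
CH(COOCH3): ester, 1 C=O (running total 6).
CH(COCH3): ketone, 1 C=O (running total 7).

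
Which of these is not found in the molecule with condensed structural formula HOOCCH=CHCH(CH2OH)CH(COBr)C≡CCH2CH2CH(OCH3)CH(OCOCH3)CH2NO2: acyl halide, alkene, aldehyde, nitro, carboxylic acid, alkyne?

aldehyde

nitro: present (CH2NO2 — –NO2 on carbon → nitro group).
alkyne: present (C≡C — C≡C triple bond → alkyne).
carboxylic acid: present (HOOC — –COOH: carbonyl C bonded to –OH and C → carboxylic acid (the –OH is not a separate alcohol)).
acyl halide: present (CH(COBr) — pendant –C(=O)X: carbonyl C bonded to C and halogen → acyl halide).
alkene: present (CH=CH — C=C double bond → alkene).
aldehyde: absent. In HOOC, the carbonyl carbon bears –OH, not –H, so it is a carboxylic acid.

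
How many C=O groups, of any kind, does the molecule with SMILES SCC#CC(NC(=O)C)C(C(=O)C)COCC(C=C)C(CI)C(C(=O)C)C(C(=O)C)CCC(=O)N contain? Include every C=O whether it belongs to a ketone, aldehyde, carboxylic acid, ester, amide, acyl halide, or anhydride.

CH(NHCOCH3): amide, 1 C=O (running total 1).
CH(COCH3): ketone, 1 C=O (running total 2).
CH(COCH3): ketone, 1 C=O (running total 3).
CH(COCH3): ketone, 1 C=O (running total 4).
CONH2: amide, 1 C=O (running total 5).

5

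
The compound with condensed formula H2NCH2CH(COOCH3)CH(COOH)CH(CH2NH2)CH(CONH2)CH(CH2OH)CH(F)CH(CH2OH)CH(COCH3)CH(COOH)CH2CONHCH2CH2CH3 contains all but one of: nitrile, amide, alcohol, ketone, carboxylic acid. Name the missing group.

nitrile

amide: present (CH(CONH2) — pendant –CONH2: carbonyl C bonded to C and N → amide).
alcohol: present (CH(CH2OH) — pendant –CH2OH on an sp³ backbone C → alcohol).
carboxylic acid: present (CH(COOH) — pendant –COOH: carbonyl C bonded to C and –OH → carboxylic acid).
ketone: present (CH(COCH3) — pendant –COCH3: carbonyl C bonded to two carbons → ketone).
nitrile: no segment matches this pattern.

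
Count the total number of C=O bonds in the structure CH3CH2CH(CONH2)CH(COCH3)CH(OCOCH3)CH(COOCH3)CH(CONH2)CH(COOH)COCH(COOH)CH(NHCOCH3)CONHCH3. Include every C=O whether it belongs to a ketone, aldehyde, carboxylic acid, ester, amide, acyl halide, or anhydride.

CH(CONH2): amide, 1 C=O (running total 1).
CH(COCH3): ketone, 1 C=O (running total 2).
CH(OCOCH3): ester, 1 C=O (running total 3).
CH(COOCH3): ester, 1 C=O (running total 4).
CH(CONH2): amide, 1 C=O (running total 5).
CH(COOH): carboxylic acid, 1 C=O (running total 6).
CO: ketone, 1 C=O (running total 7).
CH(COOH): carboxylic acid, 1 C=O (running total 8).
CH(NHCOCH3): amide, 1 C=O (running total 9).
CONHCH3: amide, 1 C=O (running total 10).

10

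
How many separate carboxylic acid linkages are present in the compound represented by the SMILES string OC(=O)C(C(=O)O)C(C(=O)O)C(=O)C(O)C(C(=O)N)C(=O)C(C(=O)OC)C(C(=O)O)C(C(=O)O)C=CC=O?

–COOH: carbonyl C bonded to –OH and C → carboxylic acid (the –OH is not a separate alcohol).
pendant –COOH: carbonyl C bonded to C and –OH → carboxylic acid.
pendant –COOH: carbonyl C bonded to C and –OH → carboxylic acid.
–C(=O)– with carbon on both sides → ketone.
–OH on an sp³ carbon → alcohol (secondary).
pendant –CONH2: carbonyl C bonded to C and N → amide.
–C(=O)– with carbon on both sides → ketone.
pendant –COOCH3: carbonyl C bonded to C and –OCH3 → ester.
pendant –COOH: carbonyl C bonded to C and –OH → carboxylic acid.
pendant –COOH: carbonyl C bonded to C and –OH → carboxylic acid.
C=C double bond → alkene.
terminal –CHO: carbonyl C bonded to H and C → aldehyde.
Carboxylic acid appears at: HOOC, CH(COOH), CH(COOH), CH(COOH), CH(COOH) → 5.

5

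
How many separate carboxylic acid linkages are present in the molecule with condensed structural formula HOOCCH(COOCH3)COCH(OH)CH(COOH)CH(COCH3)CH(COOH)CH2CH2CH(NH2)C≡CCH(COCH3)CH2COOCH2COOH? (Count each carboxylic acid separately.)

4

–COOH: carbonyl C bonded to –OH and C → carboxylic acid (the –OH is not a separate alcohol).
pendant –COOCH3: carbonyl C bonded to C and –OCH3 → ester.
–C(=O)– with carbon on both sides → ketone.
–OH on an sp³ carbon → alcohol (secondary).
pendant –COOH: carbonyl C bonded to C and –OH → carboxylic acid.
pendant –COCH3: carbonyl C bonded to two carbons → ketone.
pendant –COOH: carbonyl C bonded to C and –OH → carboxylic acid.
–NH2 on an sp³ carbon with no adjacent C=O → amine.
C≡C triple bond → alkyne.
pendant –COCH3: carbonyl C bonded to two carbons → ketone.
–C(=O)–O–C with C on the carbonyl side → ester.
–COOH: carbonyl C bonded to –OH and C → carboxylic acid (the –OH is not a separate alcohol).
Carboxylic acid appears at: HOOC, CH(COOH), CH(COOH), COOH → 4.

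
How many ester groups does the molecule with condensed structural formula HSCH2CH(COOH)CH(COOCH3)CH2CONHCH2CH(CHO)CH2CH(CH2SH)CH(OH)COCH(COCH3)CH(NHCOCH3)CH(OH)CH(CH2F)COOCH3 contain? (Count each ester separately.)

Working along the chain:
  HSCH2: –SH on an sp³ carbon → thiol.
  CH(COOH): pendant –COOH: carbonyl C bonded to C and –OH → carboxylic acid.
  CH(COOCH3): pendant –COOCH3: carbonyl C bonded to C and –OCH3 → ester.
  CH2CONHCH2: –C(=O)–N– linkage → amide (the N is not an amine).
  CH(CHO): pendant –CHO: carbonyl C bonded to C and H → aldehyde.
  CH(CH2SH): pendant –CH2SH → thiol.
  CH(OH): –OH on an sp³ carbon → alcohol (secondary).
  CO: –C(=O)– with carbon on both sides → ketone.
  CH(COCH3): pendant –COCH3: carbonyl C bonded to two carbons → ketone.
  CH(NHCOCH3): pendant –NHC(=O)CH3: N bonded to a carbonyl → amide (not amine).
  CH(OH): –OH on an sp³ carbon → alcohol (secondary).
  CH(CH2F): pendant –CH2X: halogen on sp³ carbon → alkyl halide.
  COOCH3: –C(=O)OCH3: carbonyl C bonded to C and to –OCH3 → ester (not ketone + ether).
Ester appears at: CH(COOCH3), COOCH3 → 2.

2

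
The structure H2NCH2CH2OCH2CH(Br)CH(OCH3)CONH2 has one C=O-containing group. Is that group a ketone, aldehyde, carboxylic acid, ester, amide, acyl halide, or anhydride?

The carbonyl is in the CONH2 segment: –C(=O)NH2: carbonyl C bonded to C and to N → amide (the N is not a separate amine).

amide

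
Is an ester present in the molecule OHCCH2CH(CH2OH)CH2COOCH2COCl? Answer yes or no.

yes

Reading the structure from left to right:
  OHC: terminal –CHO: carbonyl C bonded to H and C → aldehyde.
  CH(CH2OH): pendant –CH2OH on an sp³ backbone C → alcohol.
  CH2COOCH2: –C(=O)–O–C with C on the carbonyl side → ester.
  COCl: –C(=O)Cl: carbonyl C bonded to C and to a halogen → acyl halide (not alkyl halide).
The CH2COOCH2 segment supplies the ester: –C(=O)–O–C with C on the carbonyl side → ester.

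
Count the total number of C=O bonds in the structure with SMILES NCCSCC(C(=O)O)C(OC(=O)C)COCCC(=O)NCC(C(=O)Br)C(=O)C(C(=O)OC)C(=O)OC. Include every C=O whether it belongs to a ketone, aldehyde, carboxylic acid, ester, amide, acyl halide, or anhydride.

7

CH(COOH): carboxylic acid, 1 C=O (running total 1).
CH(OCOCH3): ester, 1 C=O (running total 2).
CH2CONHCH2: amide, 1 C=O (running total 3).
CH(COBr): acyl halide, 1 C=O (running total 4).
CO: ketone, 1 C=O (running total 5).
CH(COOCH3): ester, 1 C=O (running total 6).
COOCH3: ester, 1 C=O (running total 7).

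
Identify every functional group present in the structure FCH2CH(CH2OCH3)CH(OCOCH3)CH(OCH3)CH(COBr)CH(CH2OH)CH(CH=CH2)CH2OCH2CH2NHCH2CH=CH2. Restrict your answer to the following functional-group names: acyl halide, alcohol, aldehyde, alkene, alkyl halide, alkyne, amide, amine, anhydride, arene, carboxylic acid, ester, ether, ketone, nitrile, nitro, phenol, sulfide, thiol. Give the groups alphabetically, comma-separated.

Reading the structure from left to right:
  FCH2: halogen on an sp³ carbon → alkyl halide.
  CH(CH2OCH3): pendant –CH2OCH3: C–O–C linkage → ether.
  CH(OCOCH3): pendant –OC(=O)CH3: an acyloxy group → ester.
  CH(OCH3): pendant –OCH3: C–O–C with sp³ C, no adjacent C=O → ether.
  CH(COBr): pendant –C(=O)X: carbonyl C bonded to C and halogen → acyl halide.
  CH(CH2OH): pendant –CH2OH on an sp³ backbone C → alcohol.
  CH(CH=CH2): pendant –CH=CH2: C=C double bond → alkene.
  CH2OCH2: C–O–C with sp³ carbons on both sides and no adjacent C=O → ether.
  CH2NHCH2: C–N–C with sp³ carbons and no adjacent C=O → amine (secondary).
  CH=CH2: C=C double bond → alkene.

acyl halide, alcohol, alkene, alkyl halide, amine, ester, ether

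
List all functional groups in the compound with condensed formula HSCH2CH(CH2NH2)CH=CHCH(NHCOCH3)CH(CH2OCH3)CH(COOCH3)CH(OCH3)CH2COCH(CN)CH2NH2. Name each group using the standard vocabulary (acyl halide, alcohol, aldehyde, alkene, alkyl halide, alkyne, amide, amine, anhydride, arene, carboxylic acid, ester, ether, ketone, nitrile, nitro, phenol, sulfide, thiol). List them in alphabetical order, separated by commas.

alkene, amide, amine, ester, ether, ketone, nitrile, thiol

Reading the structure from left to right:
  HSCH2: –SH on an sp³ carbon → thiol.
  CH(CH2NH2): pendant –CH2NH2: N on sp³ C, no adjacent C=O → amine.
  CH=CH: C=C double bond → alkene.
  CH(NHCOCH3): pendant –NHC(=O)CH3: N bonded to a carbonyl → amide (not amine).
  CH(CH2OCH3): pendant –CH2OCH3: C–O–C linkage → ether.
  CH(COOCH3): pendant –COOCH3: carbonyl C bonded to C and –OCH3 → ester.
  CH(OCH3): pendant –OCH3: C–O–C with sp³ C, no adjacent C=O → ether.
  CO: –C(=O)– with carbon on both sides → ketone.
  CH(CN): pendant –C≡N: nitrile.
  CH2NH2: –NH2 on an sp³ carbon with no adjacent C=O → amine.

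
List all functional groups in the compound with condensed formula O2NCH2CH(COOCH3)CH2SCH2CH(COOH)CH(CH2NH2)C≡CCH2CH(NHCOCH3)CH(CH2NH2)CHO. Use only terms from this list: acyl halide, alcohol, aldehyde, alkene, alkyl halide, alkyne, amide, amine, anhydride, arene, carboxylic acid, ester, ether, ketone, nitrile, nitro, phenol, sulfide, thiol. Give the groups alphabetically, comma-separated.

aldehyde, alkyne, amide, amine, carboxylic acid, ester, nitro, sulfide

–NO2 on carbon → nitro group.
pendant –COOCH3: carbonyl C bonded to C and –OCH3 → ester.
C–S–C linkage → sulfide (thioether).
pendant –COOH: carbonyl C bonded to C and –OH → carboxylic acid.
pendant –CH2NH2: N on sp³ C, no adjacent C=O → amine.
C≡C triple bond → alkyne.
pendant –NHC(=O)CH3: N bonded to a carbonyl → amide (not amine).
pendant –CH2NH2: N on sp³ C, no adjacent C=O → amine.
terminal –CHO: carbonyl C bonded to H and C → aldehyde.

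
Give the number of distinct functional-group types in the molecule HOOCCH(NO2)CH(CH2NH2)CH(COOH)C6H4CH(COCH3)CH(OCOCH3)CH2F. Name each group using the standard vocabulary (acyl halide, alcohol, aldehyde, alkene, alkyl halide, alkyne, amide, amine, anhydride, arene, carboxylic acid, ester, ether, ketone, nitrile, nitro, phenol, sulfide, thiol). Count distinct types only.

7

–COOH: carbonyl C bonded to –OH and C → carboxylic acid (the –OH is not a separate alcohol).
–NO2 on an sp³ carbon → nitro (the N=O is not a carbonyl).
pendant –CH2NH2: N on sp³ C, no adjacent C=O → amine.
pendant –COOH: carbonyl C bonded to C and –OH → carboxylic acid.
para-disubstituted benzene ring → arene.
pendant –COCH3: carbonyl C bonded to two carbons → ketone.
pendant –OC(=O)CH3: an acyloxy group → ester.
halogen on an sp³ carbon → alkyl halide.
Distinct types present: alkyl halide, amine, arene, carboxylic acid, ester, ketone, nitro.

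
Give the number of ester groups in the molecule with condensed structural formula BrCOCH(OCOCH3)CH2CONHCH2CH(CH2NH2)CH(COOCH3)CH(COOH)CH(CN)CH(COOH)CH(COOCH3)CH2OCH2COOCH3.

Reading the structure from left to right:
  BrCO: –C(=O)Br: carbonyl C bonded to C and to a halogen → acyl halide (not alkyl halide).
  CH(OCOCH3): pendant –OC(=O)CH3: an acyloxy group → ester.
  CH2CONHCH2: –C(=O)–N– linkage → amide (the N is not an amine).
  CH(CH2NH2): pendant –CH2NH2: N on sp³ C, no adjacent C=O → amine.
  CH(COOCH3): pendant –COOCH3: carbonyl C bonded to C and –OCH3 → ester.
  CH(COOH): pendant –COOH: carbonyl C bonded to C and –OH → carboxylic acid.
  CH(CN): pendant –C≡N: nitrile.
  CH(COOH): pendant –COOH: carbonyl C bonded to C and –OH → carboxylic acid.
  CH(COOCH3): pendant –COOCH3: carbonyl C bonded to C and –OCH3 → ester.
  CH2OCH2: C–O–C with sp³ carbons on both sides and no adjacent C=O → ether.
  COOCH3: –C(=O)OCH3: carbonyl C bonded to C and to –OCH3 → ester (not ketone + ether).
Ester appears at: CH(OCOCH3), CH(COOCH3), CH(COOCH3), COOCH3 → 4.

4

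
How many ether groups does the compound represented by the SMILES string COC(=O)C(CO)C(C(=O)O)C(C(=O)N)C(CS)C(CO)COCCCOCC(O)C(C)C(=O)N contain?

Reading the structure from left to right:
  CH3OOC: CH3O–C(=O)–: carbonyl C bonded to C and to –OCH3 → ester (not ketone + ether).
  CH(CH2OH): pendant –CH2OH on an sp³ backbone C → alcohol.
  CH(COOH): pendant –COOH: carbonyl C bonded to C and –OH → carboxylic acid.
  CH(CONH2): pendant –CONH2: carbonyl C bonded to C and N → amide.
  CH(CH2SH): pendant –CH2SH → thiol.
  CH(CH2OH): pendant –CH2OH on an sp³ backbone C → alcohol.
  CH2OCH2: C–O–C with sp³ carbons on both sides and no adjacent C=O → ether.
  CH2OCH2: C–O–C with sp³ carbons on both sides and no adjacent C=O → ether.
  CH(OH): –OH on an sp³ carbon → alcohol (secondary).
  CONH2: –C(=O)NH2: carbonyl C bonded to C and to N → amide (the N is not a separate amine).
Ether appears at: CH2OCH2, CH2OCH2 → 2.

2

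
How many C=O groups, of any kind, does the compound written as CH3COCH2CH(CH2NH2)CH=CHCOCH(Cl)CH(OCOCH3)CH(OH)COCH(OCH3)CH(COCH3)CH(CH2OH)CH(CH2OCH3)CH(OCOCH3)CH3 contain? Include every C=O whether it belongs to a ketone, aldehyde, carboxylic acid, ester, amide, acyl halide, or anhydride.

CO: ketone, 1 C=O (running total 1).
CO: ketone, 1 C=O (running total 2).
CH(OCOCH3): ester, 1 C=O (running total 3).
CO: ketone, 1 C=O (running total 4).
CH(COCH3): ketone, 1 C=O (running total 5).
CH(OCOCH3): ester, 1 C=O (running total 6).

6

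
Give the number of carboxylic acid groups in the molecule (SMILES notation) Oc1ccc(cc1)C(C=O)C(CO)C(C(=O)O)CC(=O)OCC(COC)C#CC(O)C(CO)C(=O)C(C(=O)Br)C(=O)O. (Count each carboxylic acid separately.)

2

–OH attached directly to an aromatic ring → phenol (not alcohol); the ring itself is an arene.
pendant –CHO: carbonyl C bonded to C and H → aldehyde.
pendant –CH2OH on an sp³ backbone C → alcohol.
pendant –COOH: carbonyl C bonded to C and –OH → carboxylic acid.
–C(=O)–O–C with C on the carbonyl side → ester.
pendant –CH2OCH3: C–O–C linkage → ether.
C≡C triple bond → alkyne.
–OH on an sp³ carbon → alcohol (secondary).
pendant –CH2OH on an sp³ backbone C → alcohol.
–C(=O)– with carbon on both sides → ketone.
pendant –C(=O)X: carbonyl C bonded to C and halogen → acyl halide.
–COOH: carbonyl C bonded to –OH and C → carboxylic acid (the –OH is not a separate alcohol).
Carboxylic acid appears at: CH(COOH), COOH → 2.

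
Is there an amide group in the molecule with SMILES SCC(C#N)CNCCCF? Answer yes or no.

no

–SH on an sp³ carbon → thiol.
pendant –C≡N: nitrile.
C–N–C with sp³ carbons and no adjacent C=O → amine (secondary).
halogen on an sp³ carbon → alkyl halide.
The groups actually present are: alkyl halide, amine, nitrile, thiol.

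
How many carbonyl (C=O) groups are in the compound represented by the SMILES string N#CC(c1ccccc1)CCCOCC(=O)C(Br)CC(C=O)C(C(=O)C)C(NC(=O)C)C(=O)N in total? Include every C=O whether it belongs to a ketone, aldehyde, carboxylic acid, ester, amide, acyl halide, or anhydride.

CO: ketone, 1 C=O (running total 1).
CH(CHO): aldehyde, 1 C=O (running total 2).
CH(COCH3): ketone, 1 C=O (running total 3).
CH(NHCOCH3): amide, 1 C=O (running total 4).
CONH2: amide, 1 C=O (running total 5).

5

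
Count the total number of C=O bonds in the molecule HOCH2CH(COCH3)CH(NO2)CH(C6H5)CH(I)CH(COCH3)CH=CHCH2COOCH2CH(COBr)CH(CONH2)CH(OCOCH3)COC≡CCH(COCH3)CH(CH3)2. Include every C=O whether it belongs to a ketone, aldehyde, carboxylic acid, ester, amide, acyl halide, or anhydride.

CH(COCH3): ketone, 1 C=O (running total 1).
CH(COCH3): ketone, 1 C=O (running total 2).
CH2COOCH2: ester, 1 C=O (running total 3).
CH(COBr): acyl halide, 1 C=O (running total 4).
CH(CONH2): amide, 1 C=O (running total 5).
CH(OCOCH3): ester, 1 C=O (running total 6).
CO: ketone, 1 C=O (running total 7).
CH(COCH3): ketone, 1 C=O (running total 8).

8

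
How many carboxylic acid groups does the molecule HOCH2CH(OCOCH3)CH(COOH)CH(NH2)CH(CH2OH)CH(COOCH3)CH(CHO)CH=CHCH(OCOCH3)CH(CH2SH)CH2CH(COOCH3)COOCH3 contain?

1

HO– on an sp³ carbon → alcohol.
pendant –OC(=O)CH3: an acyloxy group → ester.
pendant –COOH: carbonyl C bonded to C and –OH → carboxylic acid.
–NH2 on an sp³ carbon with no adjacent C=O → amine.
pendant –CH2OH on an sp³ backbone C → alcohol.
pendant –COOCH3: carbonyl C bonded to C and –OCH3 → ester.
pendant –CHO: carbonyl C bonded to C and H → aldehyde.
C=C double bond → alkene.
pendant –OC(=O)CH3: an acyloxy group → ester.
pendant –CH2SH → thiol.
pendant –COOCH3: carbonyl C bonded to C and –OCH3 → ester.
–C(=O)OCH3: carbonyl C bonded to C and to –OCH3 → ester (not ketone + ether).
Carboxylic acid appears at: CH(COOH) → 1.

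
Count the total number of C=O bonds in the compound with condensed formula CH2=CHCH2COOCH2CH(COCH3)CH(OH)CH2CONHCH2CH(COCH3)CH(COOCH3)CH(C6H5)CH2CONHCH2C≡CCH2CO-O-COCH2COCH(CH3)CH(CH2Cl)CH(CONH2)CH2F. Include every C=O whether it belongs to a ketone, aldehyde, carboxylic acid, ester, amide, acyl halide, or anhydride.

CH2COOCH2: ester, 1 C=O (running total 1).
CH(COCH3): ketone, 1 C=O (running total 2).
CH2CONHCH2: amide, 1 C=O (running total 3).
CH(COCH3): ketone, 1 C=O (running total 4).
CH(COOCH3): ester, 1 C=O (running total 5).
CH2CONHCH2: amide, 1 C=O (running total 6).
CH2CO-O-COCH2: anhydride, 2 C=O (running total 8).
CO: ketone, 1 C=O (running total 9).
CH(CONH2): amide, 1 C=O (running total 10).

10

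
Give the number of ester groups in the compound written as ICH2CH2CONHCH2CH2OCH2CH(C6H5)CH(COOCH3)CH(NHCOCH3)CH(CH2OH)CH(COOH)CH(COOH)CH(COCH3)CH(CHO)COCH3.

1

Taking each segment in turn:
  ICH2: halogen on an sp³ carbon → alkyl halide.
  CH2CONHCH2: –C(=O)–N– linkage → amide (the N is not an amine).
  CH2OCH2: C–O–C with sp³ carbons on both sides and no adjacent C=O → ether.
  CH(C6H5): pendant –C6H5: benzene ring → arene.
  CH(COOCH3): pendant –COOCH3: carbonyl C bonded to C and –OCH3 → ester.
  CH(NHCOCH3): pendant –NHC(=O)CH3: N bonded to a carbonyl → amide (not amine).
  CH(CH2OH): pendant –CH2OH on an sp³ backbone C → alcohol.
  CH(COOH): pendant –COOH: carbonyl C bonded to C and –OH → carboxylic acid.
  CH(COOH): pendant –COOH: carbonyl C bonded to C and –OH → carboxylic acid.
  CH(COCH3): pendant –COCH3: carbonyl C bonded to two carbons → ketone.
  CH(CHO): pendant –CHO: carbonyl C bonded to C and H → aldehyde.
  CO: –C(=O)– with carbon on both sides → ketone.
Ester appears at: CH(COOCH3) → 1.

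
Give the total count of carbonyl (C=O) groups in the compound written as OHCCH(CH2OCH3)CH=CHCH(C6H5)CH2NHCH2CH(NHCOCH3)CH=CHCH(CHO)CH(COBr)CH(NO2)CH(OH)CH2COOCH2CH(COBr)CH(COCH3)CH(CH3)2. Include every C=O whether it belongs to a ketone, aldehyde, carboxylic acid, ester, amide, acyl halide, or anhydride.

OHC: aldehyde, 1 C=O (running total 1).
CH(NHCOCH3): amide, 1 C=O (running total 2).
CH(CHO): aldehyde, 1 C=O (running total 3).
CH(COBr): acyl halide, 1 C=O (running total 4).
CH2COOCH2: ester, 1 C=O (running total 5).
CH(COBr): acyl halide, 1 C=O (running total 6).
CH(COCH3): ketone, 1 C=O (running total 7).

7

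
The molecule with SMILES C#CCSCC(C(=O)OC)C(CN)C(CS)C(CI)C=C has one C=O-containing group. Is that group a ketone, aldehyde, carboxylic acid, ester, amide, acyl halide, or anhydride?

The carbonyl is in the CH(COOCH3) segment: pendant –COOCH3: carbonyl C bonded to C and –OCH3 → ester.

ester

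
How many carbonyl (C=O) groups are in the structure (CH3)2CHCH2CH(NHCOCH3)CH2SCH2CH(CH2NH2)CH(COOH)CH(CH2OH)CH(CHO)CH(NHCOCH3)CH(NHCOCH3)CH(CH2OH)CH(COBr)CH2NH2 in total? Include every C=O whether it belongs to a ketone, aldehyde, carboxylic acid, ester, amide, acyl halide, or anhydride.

6

CH(NHCOCH3): amide, 1 C=O (running total 1).
CH(COOH): carboxylic acid, 1 C=O (running total 2).
CH(CHO): aldehyde, 1 C=O (running total 3).
CH(NHCOCH3): amide, 1 C=O (running total 4).
CH(NHCOCH3): amide, 1 C=O (running total 5).
CH(COBr): acyl halide, 1 C=O (running total 6).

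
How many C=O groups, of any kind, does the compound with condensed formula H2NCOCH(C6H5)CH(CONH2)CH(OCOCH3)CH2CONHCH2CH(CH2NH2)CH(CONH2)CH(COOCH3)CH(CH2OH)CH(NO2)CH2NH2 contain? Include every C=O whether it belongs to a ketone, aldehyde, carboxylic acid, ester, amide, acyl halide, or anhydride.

6

H2NCO: amide, 1 C=O (running total 1).
CH(CONH2): amide, 1 C=O (running total 2).
CH(OCOCH3): ester, 1 C=O (running total 3).
CH2CONHCH2: amide, 1 C=O (running total 4).
CH(CONH2): amide, 1 C=O (running total 5).
CH(COOCH3): ester, 1 C=O (running total 6).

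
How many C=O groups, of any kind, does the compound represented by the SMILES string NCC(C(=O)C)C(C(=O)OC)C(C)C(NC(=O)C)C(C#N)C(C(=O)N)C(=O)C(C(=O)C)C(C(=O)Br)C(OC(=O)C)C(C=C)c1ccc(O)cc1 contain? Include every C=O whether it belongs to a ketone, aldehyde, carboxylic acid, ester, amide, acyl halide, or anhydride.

CH(COCH3): ketone, 1 C=O (running total 1).
CH(COOCH3): ester, 1 C=O (running total 2).
CH(NHCOCH3): amide, 1 C=O (running total 3).
CH(CONH2): amide, 1 C=O (running total 4).
CO: ketone, 1 C=O (running total 5).
CH(COCH3): ketone, 1 C=O (running total 6).
CH(COBr): acyl halide, 1 C=O (running total 7).
CH(OCOCH3): ester, 1 C=O (running total 8).

8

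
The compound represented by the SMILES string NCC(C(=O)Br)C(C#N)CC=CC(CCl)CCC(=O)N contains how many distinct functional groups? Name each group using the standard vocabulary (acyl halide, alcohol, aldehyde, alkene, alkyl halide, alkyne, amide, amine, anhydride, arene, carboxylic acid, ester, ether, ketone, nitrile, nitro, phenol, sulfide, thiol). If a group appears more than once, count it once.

Taking each segment in turn:
  H2NCH2: –NH2 on an sp³ carbon with no adjacent C=O → amine.
  CH(COBr): pendant –C(=O)X: carbonyl C bonded to C and halogen → acyl halide.
  CH(CN): pendant –C≡N: nitrile.
  CH=CH: C=C double bond → alkene.
  CH(CH2Cl): pendant –CH2X: halogen on sp³ carbon → alkyl halide.
  CONH2: –C(=O)NH2: carbonyl C bonded to C and to N → amide (the N is not a separate amine).
Distinct types present: acyl halide, alkene, alkyl halide, amide, amine, nitrile.

6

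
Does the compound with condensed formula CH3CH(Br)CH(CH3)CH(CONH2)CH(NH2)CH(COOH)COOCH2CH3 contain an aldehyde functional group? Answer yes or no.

no

halogen on an sp³ carbon → alkyl halide.
pendant –CONH2: carbonyl C bonded to C and N → amide.
–NH2 on an sp³ carbon with no adjacent C=O → amine.
pendant –COOH: carbonyl C bonded to C and –OH → carboxylic acid.
–C(=O)OCH2CH3: carbonyl C bonded to C and to –OEt → ester.
In CH(COOH), the carbonyl carbon bears –OH, not –H, so it is a carboxylic acid.
The groups actually present are: alkyl halide, amide, amine, carboxylic acid, ester.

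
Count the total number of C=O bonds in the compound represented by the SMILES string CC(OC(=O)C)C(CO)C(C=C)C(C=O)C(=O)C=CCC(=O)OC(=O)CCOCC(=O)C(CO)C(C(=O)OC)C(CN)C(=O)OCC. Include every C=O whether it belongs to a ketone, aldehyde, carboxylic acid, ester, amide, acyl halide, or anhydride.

CH(OCOCH3): ester, 1 C=O (running total 1).
CH(CHO): aldehyde, 1 C=O (running total 2).
CO: ketone, 1 C=O (running total 3).
CH2CO-O-COCH2: anhydride, 2 C=O (running total 5).
CO: ketone, 1 C=O (running total 6).
CH(COOCH3): ester, 1 C=O (running total 7).
COOCH2CH3: ester, 1 C=O (running total 8).

8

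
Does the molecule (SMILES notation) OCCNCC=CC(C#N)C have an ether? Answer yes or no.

no

Taking each segment in turn:
  HOCH2: HO– on an sp³ carbon → alcohol.
  CH2NHCH2: C–N–C with sp³ carbons and no adjacent C=O → amine (secondary).
  CH=CH: C=C double bond → alkene.
  CH(CN): pendant –C≡N: nitrile.
The groups actually present are: alcohol, alkene, amine, nitrile.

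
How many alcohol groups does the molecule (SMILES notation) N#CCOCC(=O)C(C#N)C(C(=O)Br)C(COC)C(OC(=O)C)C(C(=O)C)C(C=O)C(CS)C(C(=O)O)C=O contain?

0

N≡C–: carbon triple-bonded to nitrogen → nitrile.
C–O–C with sp³ carbons on both sides and no adjacent C=O → ether.
–C(=O)– with carbon on both sides → ketone.
pendant –C≡N: nitrile.
pendant –C(=O)X: carbonyl C bonded to C and halogen → acyl halide.
pendant –CH2OCH3: C–O–C linkage → ether.
pendant –OC(=O)CH3: an acyloxy group → ester.
pendant –COCH3: carbonyl C bonded to two carbons → ketone.
pendant –CHO: carbonyl C bonded to C and H → aldehyde.
pendant –CH2SH → thiol.
pendant –COOH: carbonyl C bonded to C and –OH → carboxylic acid.
terminal –CHO: carbonyl C bonded to H and C → aldehyde.
No segment is a alcohol: CH2OCH2 is ether, not alcohol; CO is ketone, not alcohol; CH(CH2OCH3) is ether, not alcohol. → 0.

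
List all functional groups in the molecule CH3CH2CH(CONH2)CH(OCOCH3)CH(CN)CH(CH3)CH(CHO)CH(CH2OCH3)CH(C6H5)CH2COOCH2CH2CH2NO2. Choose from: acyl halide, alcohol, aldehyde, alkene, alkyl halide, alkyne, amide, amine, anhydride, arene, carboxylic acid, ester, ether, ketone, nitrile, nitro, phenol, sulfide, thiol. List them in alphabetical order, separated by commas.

Taking each segment in turn:
  CH(CONH2): pendant –CONH2: carbonyl C bonded to C and N → amide.
  CH(OCOCH3): pendant –OC(=O)CH3: an acyloxy group → ester.
  CH(CN): pendant –C≡N: nitrile.
  CH(CHO): pendant –CHO: carbonyl C bonded to C and H → aldehyde.
  CH(CH2OCH3): pendant –CH2OCH3: C–O–C linkage → ether.
  CH(C6H5): pendant –C6H5: benzene ring → arene.
  CH2COOCH2: –C(=O)–O–C with C on the carbonyl side → ester.
  CH2NO2: –NO2 on carbon → nitro group.

aldehyde, amide, arene, ester, ether, nitrile, nitro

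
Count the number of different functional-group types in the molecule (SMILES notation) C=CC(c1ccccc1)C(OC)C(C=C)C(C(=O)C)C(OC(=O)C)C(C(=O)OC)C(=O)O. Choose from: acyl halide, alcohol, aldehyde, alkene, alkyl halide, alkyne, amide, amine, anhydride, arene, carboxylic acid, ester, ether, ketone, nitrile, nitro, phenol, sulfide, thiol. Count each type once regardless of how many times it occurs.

6

Taking each segment in turn:
  CH2=CH: C=C double bond → alkene.
  CH(C6H5): pendant –C6H5: benzene ring → arene.
  CH(OCH3): pendant –OCH3: C–O–C with sp³ C, no adjacent C=O → ether.
  CH(CH=CH2): pendant –CH=CH2: C=C double bond → alkene.
  CH(COCH3): pendant –COCH3: carbonyl C bonded to two carbons → ketone.
  CH(OCOCH3): pendant –OC(=O)CH3: an acyloxy group → ester.
  CH(COOCH3): pendant –COOCH3: carbonyl C bonded to C and –OCH3 → ester.
  COOH: –COOH: carbonyl C bonded to –OH and C → carboxylic acid (the –OH is not a separate alcohol).
Distinct types present: alkene, arene, carboxylic acid, ester, ether, ketone.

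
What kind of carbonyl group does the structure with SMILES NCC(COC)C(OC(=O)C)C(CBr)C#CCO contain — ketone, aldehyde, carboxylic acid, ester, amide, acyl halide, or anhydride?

The carbonyl is in the CH(OCOCH3) segment: pendant –OC(=O)CH3: an acyloxy group → ester.

ester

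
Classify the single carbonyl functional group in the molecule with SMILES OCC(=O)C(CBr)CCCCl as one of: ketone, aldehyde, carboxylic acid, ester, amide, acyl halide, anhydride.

ketone

The carbonyl is in the CO segment: –C(=O)– with carbon on both sides → ketone.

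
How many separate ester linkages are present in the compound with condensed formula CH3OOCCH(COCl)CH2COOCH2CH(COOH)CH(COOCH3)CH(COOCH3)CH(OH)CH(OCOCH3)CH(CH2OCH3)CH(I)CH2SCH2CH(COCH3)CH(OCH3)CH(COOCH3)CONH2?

6

Working along the chain:
  CH3OOC: CH3O–C(=O)–: carbonyl C bonded to C and to –OCH3 → ester (not ketone + ether).
  CH(COCl): pendant –C(=O)X: carbonyl C bonded to C and halogen → acyl halide.
  CH2COOCH2: –C(=O)–O–C with C on the carbonyl side → ester.
  CH(COOH): pendant –COOH: carbonyl C bonded to C and –OH → carboxylic acid.
  CH(COOCH3): pendant –COOCH3: carbonyl C bonded to C and –OCH3 → ester.
  CH(COOCH3): pendant –COOCH3: carbonyl C bonded to C and –OCH3 → ester.
  CH(OH): –OH on an sp³ carbon → alcohol (secondary).
  CH(OCOCH3): pendant –OC(=O)CH3: an acyloxy group → ester.
  CH(CH2OCH3): pendant –CH2OCH3: C–O–C linkage → ether.
  CH(I): halogen on an sp³ carbon → alkyl halide.
  CH2SCH2: C–S–C linkage → sulfide (thioether).
  CH(COCH3): pendant –COCH3: carbonyl C bonded to two carbons → ketone.
  CH(OCH3): pendant –OCH3: C–O–C with sp³ C, no adjacent C=O → ether.
  CH(COOCH3): pendant –COOCH3: carbonyl C bonded to C and –OCH3 → ester.
  CONH2: –C(=O)NH2: carbonyl C bonded to C and to N → amide (the N is not a separate amine).
Ester appears at: CH3OOC, CH2COOCH2, CH(COOCH3), CH(COOCH3), CH(OCOCH3), CH(COOCH3) → 6.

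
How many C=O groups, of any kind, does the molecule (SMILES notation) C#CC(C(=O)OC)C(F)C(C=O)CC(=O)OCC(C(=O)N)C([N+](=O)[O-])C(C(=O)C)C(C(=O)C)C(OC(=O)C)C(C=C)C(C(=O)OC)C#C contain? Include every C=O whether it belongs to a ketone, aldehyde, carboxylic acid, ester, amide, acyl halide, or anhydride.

8

CH(COOCH3): ester, 1 C=O (running total 1).
CH(CHO): aldehyde, 1 C=O (running total 2).
CH2COOCH2: ester, 1 C=O (running total 3).
CH(CONH2): amide, 1 C=O (running total 4).
CH(COCH3): ketone, 1 C=O (running total 5).
CH(COCH3): ketone, 1 C=O (running total 6).
CH(OCOCH3): ester, 1 C=O (running total 7).
CH(COOCH3): ester, 1 C=O (running total 8).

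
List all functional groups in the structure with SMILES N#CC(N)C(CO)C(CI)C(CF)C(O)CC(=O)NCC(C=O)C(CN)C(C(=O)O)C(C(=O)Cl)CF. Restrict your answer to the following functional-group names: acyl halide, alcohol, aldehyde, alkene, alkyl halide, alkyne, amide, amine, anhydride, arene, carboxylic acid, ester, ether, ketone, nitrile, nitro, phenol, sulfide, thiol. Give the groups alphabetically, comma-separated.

acyl halide, alcohol, aldehyde, alkyl halide, amide, amine, carboxylic acid, nitrile

N≡C–: carbon triple-bonded to nitrogen → nitrile.
–NH2 on an sp³ carbon with no adjacent C=O → amine.
pendant –CH2OH on an sp³ backbone C → alcohol.
pendant –CH2X: halogen on sp³ carbon → alkyl halide.
pendant –CH2X: halogen on sp³ carbon → alkyl halide.
–OH on an sp³ carbon → alcohol (secondary).
–C(=O)–N– linkage → amide (the N is not an amine).
pendant –CHO: carbonyl C bonded to C and H → aldehyde.
pendant –CH2NH2: N on sp³ C, no adjacent C=O → amine.
pendant –COOH: carbonyl C bonded to C and –OH → carboxylic acid.
pendant –C(=O)X: carbonyl C bonded to C and halogen → acyl halide.
halogen on an sp³ carbon → alkyl halide.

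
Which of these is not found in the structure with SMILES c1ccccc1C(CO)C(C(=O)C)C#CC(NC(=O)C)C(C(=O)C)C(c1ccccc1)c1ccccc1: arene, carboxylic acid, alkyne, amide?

carboxylic acid

alkyne: present (C≡C — C≡C triple bond → alkyne).
amide: present (CH(NHCOCH3) — pendant –NHC(=O)CH3: N bonded to a carbonyl → amide (not amine)).
arene: present (C6H5 — C6H5– phenyl ring → arene).
carboxylic acid: absent. In CH(NHCOCH3), the carbonyl is bonded to nitrogen, not to –OH; that is an amide.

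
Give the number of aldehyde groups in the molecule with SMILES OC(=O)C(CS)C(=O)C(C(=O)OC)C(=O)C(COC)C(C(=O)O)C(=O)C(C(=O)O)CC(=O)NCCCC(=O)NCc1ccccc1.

Working along the chain:
  HOOC: –COOH: carbonyl C bonded to –OH and C → carboxylic acid (the –OH is not a separate alcohol).
  CH(CH2SH): pendant –CH2SH → thiol.
  CO: –C(=O)– with carbon on both sides → ketone.
  CH(COOCH3): pendant –COOCH3: carbonyl C bonded to C and –OCH3 → ester.
  CO: –C(=O)– with carbon on both sides → ketone.
  CH(CH2OCH3): pendant –CH2OCH3: C–O–C linkage → ether.
  CH(COOH): pendant –COOH: carbonyl C bonded to C and –OH → carboxylic acid.
  CO: –C(=O)– with carbon on both sides → ketone.
  CH(COOH): pendant –COOH: carbonyl C bonded to C and –OH → carboxylic acid.
  CH2CONHCH2: –C(=O)–N– linkage → amide (the N is not an amine).
  CH2CONHCH2: –C(=O)–N– linkage → amide (the N is not an amine).
  C6H5: –C6H5 phenyl ring → arene.
No segment is a aldehyde: HOOC is carboxylic acid, not aldehyde; CO is ketone, not aldehyde; CH(COOCH3) is ester, not aldehyde. → 0.

0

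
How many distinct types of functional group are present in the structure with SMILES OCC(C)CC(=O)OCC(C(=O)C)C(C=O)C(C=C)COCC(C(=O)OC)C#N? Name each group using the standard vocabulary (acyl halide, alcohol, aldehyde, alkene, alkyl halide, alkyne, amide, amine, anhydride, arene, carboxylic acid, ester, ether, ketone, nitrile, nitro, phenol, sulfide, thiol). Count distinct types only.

HO– on an sp³ carbon → alcohol.
–C(=O)–O–C with C on the carbonyl side → ester.
pendant –COCH3: carbonyl C bonded to two carbons → ketone.
pendant –CHO: carbonyl C bonded to C and H → aldehyde.
pendant –CH=CH2: C=C double bond → alkene.
C–O–C with sp³ carbons on both sides and no adjacent C=O → ether.
pendant –COOCH3: carbonyl C bonded to C and –OCH3 → ester.
–C≡N: carbon triple-bonded to nitrogen → nitrile.
Distinct types present: alcohol, aldehyde, alkene, ester, ether, ketone, nitrile.

7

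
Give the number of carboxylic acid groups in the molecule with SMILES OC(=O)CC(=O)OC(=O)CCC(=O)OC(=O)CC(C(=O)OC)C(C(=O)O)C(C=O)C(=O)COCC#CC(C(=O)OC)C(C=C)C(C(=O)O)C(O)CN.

Reading the structure from left to right:
  HOOC: –COOH: carbonyl C bonded to –OH and C → carboxylic acid (the –OH is not a separate alcohol).
  CH2CO-O-COCH2: two acyl groups sharing one oxygen, –C(=O)–O–C(=O)– → anhydride.
  CH2CO-O-COCH2: two acyl groups sharing one oxygen, –C(=O)–O–C(=O)– → anhydride.
  CH(COOCH3): pendant –COOCH3: carbonyl C bonded to C and –OCH3 → ester.
  CH(COOH): pendant –COOH: carbonyl C bonded to C and –OH → carboxylic acid.
  CH(CHO): pendant –CHO: carbonyl C bonded to C and H → aldehyde.
  CO: –C(=O)– with carbon on both sides → ketone.
  CH2OCH2: C–O–C with sp³ carbons on both sides and no adjacent C=O → ether.
  C≡C: C≡C triple bond → alkyne.
  CH(COOCH3): pendant –COOCH3: carbonyl C bonded to C and –OCH3 → ester.
  CH(CH=CH2): pendant –CH=CH2: C=C double bond → alkene.
  CH(COOH): pendant –COOH: carbonyl C bonded to C and –OH → carboxylic acid.
  CH(OH): –OH on an sp³ carbon → alcohol (secondary).
  CH2NH2: –NH2 on an sp³ carbon with no adjacent C=O → amine.
Carboxylic acid appears at: HOOC, CH(COOH), CH(COOH) → 3.

3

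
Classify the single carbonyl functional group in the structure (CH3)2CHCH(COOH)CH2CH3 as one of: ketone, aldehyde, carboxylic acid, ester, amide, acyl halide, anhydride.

The carbonyl is in the CH(COOH) segment: pendant –COOH: carbonyl C bonded to C and –OH → carboxylic acid.

carboxylic acid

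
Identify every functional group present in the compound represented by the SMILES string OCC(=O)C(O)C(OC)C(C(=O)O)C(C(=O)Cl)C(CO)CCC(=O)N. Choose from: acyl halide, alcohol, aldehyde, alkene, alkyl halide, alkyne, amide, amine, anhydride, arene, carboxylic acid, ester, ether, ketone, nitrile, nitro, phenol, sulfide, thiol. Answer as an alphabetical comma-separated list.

acyl halide, alcohol, amide, carboxylic acid, ether, ketone

Reading the structure from left to right:
  HOCH2: HO– on an sp³ carbon → alcohol.
  CO: –C(=O)– with carbon on both sides → ketone.
  CH(OH): –OH on an sp³ carbon → alcohol (secondary).
  CH(OCH3): pendant –OCH3: C–O–C with sp³ C, no adjacent C=O → ether.
  CH(COOH): pendant –COOH: carbonyl C bonded to C and –OH → carboxylic acid.
  CH(COCl): pendant –C(=O)X: carbonyl C bonded to C and halogen → acyl halide.
  CH(CH2OH): pendant –CH2OH on an sp³ backbone C → alcohol.
  CONH2: –C(=O)NH2: carbonyl C bonded to C and to N → amide (the N is not a separate amine).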